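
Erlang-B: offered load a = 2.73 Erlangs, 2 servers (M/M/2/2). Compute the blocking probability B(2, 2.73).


B(c,a) = (a^c/c!) / Σ_{k=0}^{c} a^k/k!
a^2/2! = 3.726450
Σ terms (k=0..2): 1.00000 + 2.73000 + 3.72645 = 7.456450
B = 3.726450/7.456450 = 0.499762

Final: 0.499762


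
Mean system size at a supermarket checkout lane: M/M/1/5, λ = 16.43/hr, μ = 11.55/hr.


ρ = 16.43/11.55 = 1.4225
L = ρ[1 − (K+1)ρ^K + Kρ^(K+1)] / [(1−ρ)(1−ρ^(K+1))]
Numerator: 1.4225·(1 − 6·5.824758 + 5·8.285781) = 10.640891
Denominator: (-0.4225)·(-7.285781) = 3.078322
L = 10.640891/3.078322 = 3.4567

Final: 3.4567


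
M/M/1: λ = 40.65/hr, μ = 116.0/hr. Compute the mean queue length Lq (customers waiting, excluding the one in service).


ρ = 40.65/116.0 = 0.3504
Lq = ρ²/(1−ρ) = 0.1228/0.6496 = 0.1891

Final: 0.1891


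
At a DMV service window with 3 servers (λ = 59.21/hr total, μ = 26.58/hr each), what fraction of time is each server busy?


ρ = λ/(cμ) = 59.21/(3·26.58) = 59.21/79.74 = 0.7425

Final: 0.7425


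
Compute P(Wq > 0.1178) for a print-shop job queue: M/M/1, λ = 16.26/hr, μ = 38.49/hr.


ρ = 16.26/38.49 = 0.4224
P(Wq > t) = ρ·e^{−(μ−λ)t} = 0.4224·e^{−2.6187}
= 0.4224·0.072898 = 0.030796

Final: 0.030796


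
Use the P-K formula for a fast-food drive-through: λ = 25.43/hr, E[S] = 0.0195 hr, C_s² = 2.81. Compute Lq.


ρ = λ·E[S] = 25.43·0.0195 = 0.4959
Lq = ρ²(1+C_s²)/(2(1−ρ)) = 0.2459·(1+2.81)/(2·0.5041)
= 0.2459·3.8100/1.0082 = 0.92924

Final: 0.92924


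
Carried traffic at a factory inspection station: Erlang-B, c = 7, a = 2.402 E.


B(7,2.402) = 0.008315 (Erlang-B)
Carried load = a(1 − B) = 2.402·(1 − 0.008315) = 2.402·0.991685 = 2.3820 E

Final: 2.3820 Erlangs


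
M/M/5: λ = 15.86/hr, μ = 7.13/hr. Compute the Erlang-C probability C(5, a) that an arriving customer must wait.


a = λ/μ = 2.2244; ρ = a/5 = 0.4449
P₀ = 0.106719 (from M/M/c formula)
C(c,a) = [a^c/(c!(1−ρ))]·P₀ = [54.45882/(120·0.5551)]·0.106719
= 0.81752·0.106719 = 0.087245

Final: 0.087245


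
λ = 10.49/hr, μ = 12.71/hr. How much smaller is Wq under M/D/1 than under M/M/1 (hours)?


ρ = 10.49/12.71 = 0.8253
Wq(M/M/1) = ρ/(μ−λ) = 0.8253/2.22 = 0.37177 hr
Wq(M/D/1) = ρ/(2(μ−λ)) = 0.18589 hr
Savings = 0.37177 − 0.18589 = 0.18589 hr

Final: 0.18589 hr


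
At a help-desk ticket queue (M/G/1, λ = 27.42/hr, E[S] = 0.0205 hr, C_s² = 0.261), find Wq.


ρ = λ·E[S] = 27.42·0.0205 = 0.5621
E[S²] = E[S]²(1+C_s²) = 0.0205²·(1+0.261) = 0.0005299
Wq = λ·E[S²]/(2(1−ρ)) = 27.42·0.0005299/(2·0.4379) = 0.01659 hr

Final: 0.01659 hr


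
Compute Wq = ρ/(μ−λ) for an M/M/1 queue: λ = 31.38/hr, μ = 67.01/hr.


ρ = 31.38/67.01 = 0.4683
Wq = ρ/(μ−λ) = 0.4683/(67.01 − 31.38) = 0.4683/35.63 = 0.01314 hr

Final: 0.01314 hr


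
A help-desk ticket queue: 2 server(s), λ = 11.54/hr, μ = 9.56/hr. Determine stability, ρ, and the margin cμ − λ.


Total capacity cμ = 2·9.56 = 19.12/hr
ρ = λ/(cμ) = 11.54/19.12 = 0.6036
Stable ⇔ ρ < 1: YES
Spare capacity = cμ − λ = 19.12 − 11.54 = 7.58/hr

Final: ρ = 0.6036; stable; margin = 7.58/hr


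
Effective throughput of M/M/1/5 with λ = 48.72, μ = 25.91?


ρ = 1.8804; P_K = (1−ρ)ρ^5/(1−ρ^6) = 0.479023
λ_eff = λ(1 − P_K) = 48.72·(1 − 0.479023) = 48.72·0.520977 = 25.3820 /hr

Final: 25.3820 /hr


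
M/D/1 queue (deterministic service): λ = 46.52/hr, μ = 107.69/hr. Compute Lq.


ρ = 46.52/107.69 = 0.4320
M/D/1: Lq = ρ²/(2(1−ρ)) = 0.1866/(2·0.5680) = 0.16426

Final: 0.16426


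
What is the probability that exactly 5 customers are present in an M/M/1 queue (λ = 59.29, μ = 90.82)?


ρ = 59.29/90.82 = 0.6528
P_n = (1−ρ)·ρ^n = (1 − 0.6528)·0.6528^5 = 0.3472·0.118577 = 0.041166

Final: 0.041166


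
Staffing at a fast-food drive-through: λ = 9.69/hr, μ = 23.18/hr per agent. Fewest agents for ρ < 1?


Stability requires cμ > λ ⇔ c > λ/μ.
λ/μ = 9.69/23.18 = 0.4180
Minimum integer c = ⌊0.4180⌋ + 1 = 1
Check: 1·23.18 = 23.18 > 9.69, while 0·23.18 = 0.00 ≤ 9.69

Final: 1 servers


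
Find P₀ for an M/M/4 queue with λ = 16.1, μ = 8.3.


a = λ/μ = 16.1/8.3 = 1.9398; ρ = a/c = 0.4849
Σ_{k=0}^{3} a^k/k! (terms k=0..3) = 1.00000 + 1.93976 + 1.88133 + 1.21644 = 6.03754
Tail: a^4/(4!(1−ρ)) = 14.15765/(24·0.5151) = 1.14531
P₀ = 1/(6.03754 + 1.14531) = 1/7.18284 = 0.139221

Final: 0.139221


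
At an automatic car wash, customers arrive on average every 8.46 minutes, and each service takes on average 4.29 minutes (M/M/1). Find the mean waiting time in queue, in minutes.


λ = 60/8.46 = 7.0922 /hr
μ = 60/4.29 = 13.9860 /hr
ρ = λ/μ = 7.0922/13.9860 = 0.5071
Wq = ρ/(μ−λ) = 0.5071/(13.9860−7.0922) = 0.07356 hr
In minutes: 0.07356·60 = 4.413 min

Final: 4.413 min


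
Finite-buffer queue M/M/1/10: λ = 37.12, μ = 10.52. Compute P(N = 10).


ρ = λ/μ = 37.12/10.52 = 3.5285
P_K = (1−ρ)ρ^K/(1−ρ^(K+1)) = (-2.5285·299172.917942)/(1 − 1055636.759885)
= -756463.841943/-1055635.759885 = 0.716596

Final: 0.716596


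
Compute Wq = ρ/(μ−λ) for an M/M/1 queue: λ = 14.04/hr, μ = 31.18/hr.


ρ = 14.04/31.18 = 0.4503
Wq = ρ/(μ−λ) = 0.4503/(31.18 − 14.04) = 0.4503/17.14 = 0.02627 hr

Final: 0.02627 hr


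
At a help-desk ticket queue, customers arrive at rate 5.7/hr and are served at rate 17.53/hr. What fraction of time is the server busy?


ρ = λ/μ = 5.7/17.53 = 0.3252

Final: 0.3252


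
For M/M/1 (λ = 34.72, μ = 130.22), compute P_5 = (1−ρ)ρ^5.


ρ = 34.72/130.22 = 0.2666
P_n = (1−ρ)·ρ^n = (1 − 0.2666)·0.2666^5 = 0.7334·0.001347 = 0.0009882

Final: 0.0009882


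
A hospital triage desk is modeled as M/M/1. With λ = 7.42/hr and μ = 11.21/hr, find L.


ρ = λ/μ = 7.42/11.21 = 0.6619
L = ρ/(1−ρ) = 0.6619/(1 − 0.6619) = 0.6619/0.3381 = 1.9578

Final: 1.9578


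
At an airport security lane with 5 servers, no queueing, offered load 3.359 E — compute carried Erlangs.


B(5,3.359) = 0.141492 (Erlang-B)
Carried load = a(1 − B) = 3.359·(1 − 0.141492) = 3.359·0.858508 = 2.8837 E

Final: 2.8837 Erlangs


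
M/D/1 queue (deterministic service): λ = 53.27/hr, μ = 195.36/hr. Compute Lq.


ρ = 53.27/195.36 = 0.2727
M/D/1: Lq = ρ²/(2(1−ρ)) = 0.07435/(2·0.7273) = 0.05111

Final: 0.05111


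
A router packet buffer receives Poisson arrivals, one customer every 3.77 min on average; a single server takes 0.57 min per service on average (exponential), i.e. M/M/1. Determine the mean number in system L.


λ = 60/3.77 = 15.9151 /hr
μ = 60/0.57 = 105.2632 /hr
ρ = λ/μ = 15.9151/105.2632 = 0.1512
L = ρ/(1−ρ) = 0.1512/0.8488 = 0.1781

Final: 0.1781


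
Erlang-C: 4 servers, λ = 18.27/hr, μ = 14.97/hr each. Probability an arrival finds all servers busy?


a = λ/μ = 1.2204; ρ = a/4 = 0.3051
P₀ = 0.294016 (from M/M/c formula)
C(c,a) = [a^c/(c!(1−ρ))]·P₀ = [2.21854/(24·0.6949)]·0.294016
= 0.13303·0.294016 = 0.039112

Final: 0.039112


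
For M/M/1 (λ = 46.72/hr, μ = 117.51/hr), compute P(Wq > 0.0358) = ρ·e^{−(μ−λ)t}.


ρ = 46.72/117.51 = 0.3976
P(Wq > t) = ρ·e^{−(μ−λ)t} = 0.3976·e^{−2.5343}
= 0.3976·0.079319 = 0.031536

Final: 0.031536


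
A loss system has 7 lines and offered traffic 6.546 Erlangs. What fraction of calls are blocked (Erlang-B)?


B(c,a) = (a^c/c!) / Σ_{k=0}^{c} a^k/k!
a^7/7! = 102.188370
Σ terms (k=0..7): 1.00000 + 6.54600 + 21.42506 + 46.74948 + 76.50552 + 100.16102 + 109.27568 + 102.18837 = 463.851125
B = 102.188370/463.851125 = 0.220304

Final: 0.220304


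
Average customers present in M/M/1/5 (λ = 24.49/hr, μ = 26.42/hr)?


ρ = 24.49/26.42 = 0.9269
L = ρ[1 − (K+1)ρ^K + Kρ^(K+1)] / [(1−ρ)(1−ρ^(K+1))]
Numerator: 0.9269·(1 − 6·0.684353 + 5·0.634360) = 0.060887
Denominator: (0.07305)·(0.365640) = 0.026710
L = 0.060887/0.026710 = 2.2795

Final: 2.2795


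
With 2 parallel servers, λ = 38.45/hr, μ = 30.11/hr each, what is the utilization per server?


ρ = λ/(cμ) = 38.45/(2·30.11) = 38.45/60.22 = 0.6385

Final: 0.6385


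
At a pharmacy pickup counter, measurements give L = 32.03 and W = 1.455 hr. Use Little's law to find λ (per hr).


λ = L/W = 32.03/1.455 = 22.0137 /hr

Final: 22.0137 /hr


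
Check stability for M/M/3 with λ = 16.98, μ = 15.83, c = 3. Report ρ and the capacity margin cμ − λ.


Total capacity cμ = 3·15.83 = 47.49/hr
ρ = λ/(cμ) = 16.98/47.49 = 0.3575
Stable ⇔ ρ < 1: YES
Spare capacity = cμ − λ = 47.49 − 16.98 = 30.51/hr

Final: ρ = 0.3575; stable; margin = 30.51/hr


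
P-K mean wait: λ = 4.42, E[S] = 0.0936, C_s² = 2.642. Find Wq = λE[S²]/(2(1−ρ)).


ρ = λ·E[S] = 4.42·0.0936 = 0.4137
E[S²] = E[S]²(1+C_s²) = 0.0936²·(1+2.642) = 0.031907
Wq = λ·E[S²]/(2(1−ρ)) = 4.42·0.031907/(2·0.5863) = 0.12027 hr

Final: 0.12027 hr


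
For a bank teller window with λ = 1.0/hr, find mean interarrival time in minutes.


Mean interarrival time = 1/λ = 1/1.0 hour = 1.00000 hour
In minutes: 1.00000 × 60 = 60.0000 min

Final: 60.0000 min


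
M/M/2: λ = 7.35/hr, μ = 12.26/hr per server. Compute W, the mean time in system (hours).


a = 0.5995; ρ = 0.2998; P₀ = 0.538751
Lq = P₀·a^c·ρ/(c!(1−ρ)²) = 0.05919
Wq = Lq/λ = 0.05919/7.35 = 0.008053 hr
W = Wq + 1/μ = 0.008053 + 0.08157 = 0.08962 hr

Final: 0.08962 hr


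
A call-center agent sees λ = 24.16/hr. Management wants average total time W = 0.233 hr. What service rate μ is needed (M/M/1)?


W = 1/(μ−λ) ⇒ μ − λ = 1/W = 1/0.233 = 4.2918
μ = λ + 1/W = 24.16 + 4.2918 = 28.4518 per hr

Final: 28.4518 /hr


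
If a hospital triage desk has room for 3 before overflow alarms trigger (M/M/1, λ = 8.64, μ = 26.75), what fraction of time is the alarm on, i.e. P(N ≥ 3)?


ρ = 8.64/26.75 = 0.3230
P(N ≥ n) = ρ^n = 0.3230^3 = 0.033695

Final: 0.033695


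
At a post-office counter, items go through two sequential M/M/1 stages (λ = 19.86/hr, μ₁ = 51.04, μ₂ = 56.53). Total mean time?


Each node sees arrival rate λ = 19.86/hr (tandem ⇒ throughput preserved).
W₁ = 1/(μ₁−λ) = 1/(51.04−19.86) = 0.03207 hr
W₂ = 1/(μ₂−λ) = 1/(56.53−19.86) = 0.02727 hr
W_total = W₁ + W₂ = 0.03207 + 0.02727 = 0.05934 hr

Final: 0.05934 hr


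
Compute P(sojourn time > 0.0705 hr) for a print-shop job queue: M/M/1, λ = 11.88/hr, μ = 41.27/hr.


W ~ Exponential(μ−λ) for M/M/1.
μ − λ = 41.27 − 11.88 = 29.3900
P(W > t) = e^{−(μ−λ)t} = e^{−2.0720} = 0.125934

Final: 0.125934


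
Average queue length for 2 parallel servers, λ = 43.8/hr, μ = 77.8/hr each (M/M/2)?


a = λ/μ = 0.5630; ρ = a/2 = 0.2815
P₀ = 0.560682
Lq = P₀·a^c·ρ / (c!·(1−ρ)²) = 0.560682·0.31695·0.2815/(2·0.51626)
= 0.04845

Final: 0.04845


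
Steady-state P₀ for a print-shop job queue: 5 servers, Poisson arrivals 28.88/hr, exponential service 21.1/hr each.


a = λ/μ = 28.88/21.1 = 1.3687; ρ = a/c = 0.2737
Σ_{k=0}^{4} a^k/k! (terms k=0..4) = 1.00000 + 1.36872 + 0.93670 + 0.42736 + 0.14623 = 3.87901
Tail: a^5/(5!(1−ρ)) = 4.80368/(120·0.7263) = 0.05512
P₀ = 1/(3.87901 + 0.05512) = 1/3.93413 = 0.254186

Final: 0.254186


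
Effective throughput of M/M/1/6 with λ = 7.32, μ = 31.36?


ρ = 0.2334; P_K = (1−ρ)ρ^6/(1−ρ^7) = 0.0001240
λ_eff = λ(1 − P_K) = 7.32·(1 − 0.0001240) = 7.32·0.999876 = 7.3191 /hr

Final: 7.3191 /hr


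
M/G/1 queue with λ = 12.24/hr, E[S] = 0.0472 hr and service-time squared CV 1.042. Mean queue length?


ρ = λ·E[S] = 12.24·0.0472 = 0.5777
Lq = ρ²(1+C_s²)/(2(1−ρ)) = 0.3338·(1+1.042)/(2·0.4223)
= 0.3338·2.0420/0.8445 = 0.80701

Final: 0.80701


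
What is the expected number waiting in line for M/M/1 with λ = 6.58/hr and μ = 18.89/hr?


ρ = 6.58/18.89 = 0.3483
Lq = ρ²/(1−ρ) = 0.1213/0.6517 = 0.1862

Final: 0.1862


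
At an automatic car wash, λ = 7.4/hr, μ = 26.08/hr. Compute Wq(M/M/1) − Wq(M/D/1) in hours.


ρ = 7.4/26.08 = 0.2837
Wq(M/M/1) = ρ/(μ−λ) = 0.2837/18.68 = 0.01519 hr
Wq(M/D/1) = ρ/(2(μ−λ)) = 0.007595 hr
Savings = 0.01519 − 0.007595 = 0.007595 hr

Final: 0.007595 hr


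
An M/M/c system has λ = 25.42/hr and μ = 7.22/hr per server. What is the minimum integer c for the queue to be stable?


Stability requires cμ > λ ⇔ c > λ/μ.
λ/μ = 25.42/7.22 = 3.5208
Minimum integer c = ⌊3.5208⌋ + 1 = 4
Check: 4·7.22 = 28.88 > 25.42, while 3·7.22 = 21.66 ≤ 25.42

Final: 4 servers


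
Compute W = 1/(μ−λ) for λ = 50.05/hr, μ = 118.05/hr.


W = 1/(μ−λ) = 1/(118.05 − 50.05) = 1/68.00 = 0.01471 hr

Final: 0.01471 hr


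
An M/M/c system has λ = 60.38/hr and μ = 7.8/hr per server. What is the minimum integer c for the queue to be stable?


Stability requires cμ > λ ⇔ c > λ/μ.
λ/μ = 60.38/7.8 = 7.7410
Minimum integer c = ⌊7.7410⌋ + 1 = 8
Check: 8·7.8 = 62.40 > 60.38, while 7·7.8 = 54.60 ≤ 60.38

Final: 8 servers


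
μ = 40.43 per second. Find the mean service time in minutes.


Mean service time = 1/μ = 1/40.43 second = 0.02473 second
In minutes: 0.02473 × 0.0166667 = 0.0004122 min

Final: 0.0004122 min


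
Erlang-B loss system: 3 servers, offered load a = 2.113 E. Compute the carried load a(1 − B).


B(3,2.113) = 0.227292 (Erlang-B)
Carried load = a(1 − B) = 2.113·(1 − 0.227292) = 2.113·0.772708 = 1.6327 E

Final: 1.6327 Erlangs


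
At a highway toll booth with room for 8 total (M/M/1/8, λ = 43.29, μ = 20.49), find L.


ρ = 43.29/20.49 = 2.1127
L = ρ[1 − (K+1)ρ^K + Kρ^(K+1)] / [(1−ρ)(1−ρ^(K+1))]
Numerator: 2.1127·(1 − 9·396.976702 + 8·838.707732) = 6629.500189
Denominator: (-1.1127)·(-837.707732) = 932.149160
L = 6629.500189/932.149160 = 7.1121

Final: 7.1121


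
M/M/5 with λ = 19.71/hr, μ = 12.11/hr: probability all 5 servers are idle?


a = λ/μ = 19.71/12.11 = 1.6276; ρ = a/c = 0.3255
Σ_{k=0}^{4} a^k/k! (terms k=0..4) = 1.00000 + 1.62758 + 1.32451 + 0.71858 + 0.29239 = 4.96306
Tail: a^5/(5!(1−ρ)) = 11.42122/(120·0.6745) = 0.14111
P₀ = 1/(4.96306 + 0.14111) = 1/5.10417 = 0.195918

Final: 0.195918


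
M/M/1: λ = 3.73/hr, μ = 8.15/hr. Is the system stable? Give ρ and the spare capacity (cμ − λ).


Total capacity cμ = 1·8.15 = 8.15/hr
ρ = λ/(cμ) = 3.73/8.15 = 0.4577
Stable ⇔ ρ < 1: YES
Spare capacity = cμ − λ = 8.15 − 3.73 = 4.42/hr

Final: ρ = 0.4577; stable; margin = 4.42/hr


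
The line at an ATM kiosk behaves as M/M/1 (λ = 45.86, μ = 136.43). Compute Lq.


ρ = 45.86/136.43 = 0.3361
Lq = ρ²/(1−ρ) = 0.1130/0.6639 = 0.1702

Final: 0.1702


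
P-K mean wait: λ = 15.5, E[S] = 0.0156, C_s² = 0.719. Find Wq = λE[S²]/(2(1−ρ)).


ρ = λ·E[S] = 15.5·0.0156 = 0.2418
E[S²] = E[S]²(1+C_s²) = 0.0156²·(1+0.719) = 0.0004183
Wq = λ·E[S²]/(2(1−ρ)) = 15.5·0.0004183/(2·0.7582) = 0.004276 hr

Final: 0.004276 hr


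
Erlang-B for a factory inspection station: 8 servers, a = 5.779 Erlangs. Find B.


B(c,a) = (a^c/c!) / Σ_{k=0}^{c} a^k/k!
a^8/8! = 30.853258
Σ terms (k=0..8): 1.00000 + 5.77900 + 16.69842 + 32.16672 + 46.47287 + 53.71335 + 51.73491 + 42.71086 + 30.85326 = 281.129393
B = 30.853258/281.129393 = 0.109748

Final: 0.109748


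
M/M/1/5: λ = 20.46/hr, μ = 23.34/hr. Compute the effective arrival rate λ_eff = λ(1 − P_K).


ρ = 0.8766; P_K = (1−ρ)ρ^5/(1−ρ^6) = 0.116932
λ_eff = λ(1 − P_K) = 20.46·(1 − 0.116932) = 20.46·0.883068 = 18.0676 /hr

Final: 18.0676 /hr


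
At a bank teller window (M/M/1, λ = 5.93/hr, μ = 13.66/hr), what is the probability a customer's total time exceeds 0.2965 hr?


W ~ Exponential(μ−λ) for M/M/1.
μ − λ = 13.66 − 5.93 = 7.7300
P(W > t) = e^{−(μ−λ)t} = e^{−2.2919} = 0.101070

Final: 0.101070


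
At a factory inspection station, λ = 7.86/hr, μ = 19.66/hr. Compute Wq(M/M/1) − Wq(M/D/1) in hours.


ρ = 7.86/19.66 = 0.3998
Wq(M/M/1) = ρ/(μ−λ) = 0.3998/11.80 = 0.03388 hr
Wq(M/D/1) = ρ/(2(μ−λ)) = 0.01694 hr
Savings = 0.03388 − 0.01694 = 0.01694 hr

Final: 0.01694 hr


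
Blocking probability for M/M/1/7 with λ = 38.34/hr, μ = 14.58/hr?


ρ = λ/μ = 38.34/14.58 = 2.6296
P_K = (1−ρ)ρ^K/(1−ρ^(K+1)) = (-1.6296·869.484996)/(1 − 2286.423507)
= -1416.938511/-2285.423507 = 0.619989

Final: 0.619989


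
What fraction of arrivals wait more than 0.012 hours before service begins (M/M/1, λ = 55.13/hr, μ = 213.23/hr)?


ρ = 55.13/213.23 = 0.2585
P(Wq > t) = ρ·e^{−(μ−λ)t} = 0.2585·e^{−1.8972}
= 0.2585·0.149988 = 0.038779

Final: 0.038779


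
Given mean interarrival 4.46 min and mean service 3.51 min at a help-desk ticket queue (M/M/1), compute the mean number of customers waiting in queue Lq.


λ = 60/4.46 = 13.4529 /hr
μ = 60/3.51 = 17.0940 /hr
ρ = λ/μ = 13.4529/17.0940 = 0.7870
Lq = ρ²/(1−ρ) = 0.6194/0.2130 = 2.9077

Final: 2.9077


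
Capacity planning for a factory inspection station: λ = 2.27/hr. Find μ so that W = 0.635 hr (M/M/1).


W = 1/(μ−λ) ⇒ μ − λ = 1/W = 1/0.635 = 1.5748
μ = λ + 1/W = 2.27 + 1.5748 = 3.8448 per hr

Final: 3.8448 /hr


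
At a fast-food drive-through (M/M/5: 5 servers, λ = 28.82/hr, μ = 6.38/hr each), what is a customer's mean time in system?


a = 4.5172; ρ = 0.9034; P₀ = 0.004744
Lq = P₀·a^c·ρ/(c!(1−ρ)²) = 7.20702
Wq = Lq/λ = 7.20702/28.82 = 0.25007 hr
W = Wq + 1/μ = 0.25007 + 0.15674 = 0.40681 hr

Final: 0.40681 hr


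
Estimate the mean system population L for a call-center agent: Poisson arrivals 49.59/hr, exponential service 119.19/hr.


ρ = λ/μ = 49.59/119.19 = 0.4161
L = ρ/(1−ρ) = 0.4161/(1 − 0.4161) = 0.4161/0.5839 = 0.7125

Final: 0.7125


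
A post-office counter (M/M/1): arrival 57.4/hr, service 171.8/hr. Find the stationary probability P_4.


ρ = 57.4/171.8 = 0.3341
P_n = (1−ρ)·ρ^n = (1 − 0.3341)·0.3341^4 = 0.6659·0.012461 = 0.008298

Final: 0.008298


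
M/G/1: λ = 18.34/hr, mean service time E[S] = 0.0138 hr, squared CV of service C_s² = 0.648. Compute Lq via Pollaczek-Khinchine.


ρ = λ·E[S] = 18.34·0.0138 = 0.2531
Lq = ρ²(1+C_s²)/(2(1−ρ)) = 0.06406·(1+0.648)/(2·0.7469)
= 0.06406·1.6480/1.4938 = 0.07067

Final: 0.07067


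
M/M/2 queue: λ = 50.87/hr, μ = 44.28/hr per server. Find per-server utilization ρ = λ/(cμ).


ρ = λ/(cμ) = 50.87/(2·44.28) = 50.87/88.56 = 0.5744

Final: 0.5744


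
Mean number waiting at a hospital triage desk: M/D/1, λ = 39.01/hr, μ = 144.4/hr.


ρ = 39.01/144.4 = 0.2702
M/D/1: Lq = ρ²/(2(1−ρ)) = 0.07298/(2·0.7298) = 0.05000

Final: 0.05000


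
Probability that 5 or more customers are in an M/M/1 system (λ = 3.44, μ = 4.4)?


ρ = 3.44/4.4 = 0.7818
P(N ≥ n) = ρ^n = 0.7818^5 = 0.292098

Final: 0.292098


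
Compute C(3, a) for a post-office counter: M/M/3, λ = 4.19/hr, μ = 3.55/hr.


a = λ/μ = 1.1803; ρ = a/3 = 0.3934
P₀ = 0.300428 (from M/M/c formula)
C(c,a) = [a^c/(c!(1−ρ))]·P₀ = [1.64421/(6·0.6066)]·0.300428
= 0.45178·0.300428 = 0.135726

Final: 0.135726


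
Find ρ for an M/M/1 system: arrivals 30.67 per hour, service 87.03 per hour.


ρ = λ/μ = 30.67/87.03 = 0.3524

Final: 0.3524


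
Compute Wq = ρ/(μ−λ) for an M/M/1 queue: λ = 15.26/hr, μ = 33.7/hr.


ρ = 15.26/33.7 = 0.4528
Wq = ρ/(μ−λ) = 0.4528/(33.7 − 15.26) = 0.4528/18.44 = 0.02456 hr

Final: 0.02456 hr


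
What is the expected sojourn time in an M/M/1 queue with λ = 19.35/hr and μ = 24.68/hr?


W = 1/(μ−λ) = 1/(24.68 − 19.35) = 1/5.33 = 0.1876 hr

Final: 0.1876 hr


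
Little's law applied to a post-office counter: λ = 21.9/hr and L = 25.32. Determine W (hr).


W = L/λ = 25.32/21.9 = 1.1562 hr

Final: 1.1562 hr


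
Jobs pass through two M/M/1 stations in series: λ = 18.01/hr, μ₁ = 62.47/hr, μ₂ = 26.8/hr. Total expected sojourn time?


Each node sees arrival rate λ = 18.01/hr (tandem ⇒ throughput preserved).
W₁ = 1/(μ₁−λ) = 1/(62.47−18.01) = 0.02249 hr
W₂ = 1/(μ₂−λ) = 1/(26.8−18.01) = 0.11377 hr
W_total = W₁ + W₂ = 0.02249 + 0.11377 = 0.13626 hr

Final: 0.13626 hr


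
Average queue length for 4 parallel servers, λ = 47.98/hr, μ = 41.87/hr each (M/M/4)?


a = λ/μ = 1.1459; ρ = a/4 = 0.2865
P₀ = 0.317058
Lq = P₀·a^c·ρ / (c!·(1−ρ)²) = 0.317058·1.72436·0.2865/(24·0.50911)
= 0.01282

Final: 0.01282


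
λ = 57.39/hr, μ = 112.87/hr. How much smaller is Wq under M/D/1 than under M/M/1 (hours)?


ρ = 57.39/112.87 = 0.5085
Wq(M/M/1) = ρ/(μ−λ) = 0.5085/55.48 = 0.009165 hr
Wq(M/D/1) = ρ/(2(μ−λ)) = 0.004582 hr
Savings = 0.009165 − 0.004582 = 0.004582 hr

Final: 0.004582 hr


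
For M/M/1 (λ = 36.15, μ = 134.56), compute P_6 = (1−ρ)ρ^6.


ρ = 36.15/134.56 = 0.2687
P_n = (1−ρ)·ρ^n = (1 − 0.2687)·0.2687^6 = 0.7313·0.0003760 = 0.0002750

Final: 0.0002750


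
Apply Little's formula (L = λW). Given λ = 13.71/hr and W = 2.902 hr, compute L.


L = λW = 13.71·2.902 = 39.7864

Final: 39.7864


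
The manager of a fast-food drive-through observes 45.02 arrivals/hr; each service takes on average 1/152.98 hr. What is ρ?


ρ = λ/μ = 45.02/152.98 = 0.2943

Final: 0.2943


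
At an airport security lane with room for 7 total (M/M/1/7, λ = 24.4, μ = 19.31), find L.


ρ = 24.4/19.31 = 1.2636
L = ρ[1 − (K+1)ρ^K + Kρ^(K+1)] / [(1−ρ)(1−ρ^(K+1))]
Numerator: 1.2636·(1 − 8·5.143430 + 7·6.499208) = 6.756451
Denominator: (-0.2636)·(-5.499208) = 1.449558
L = 6.756451/1.449558 = 4.6610

Final: 4.6610


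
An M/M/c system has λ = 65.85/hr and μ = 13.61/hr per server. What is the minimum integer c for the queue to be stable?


Stability requires cμ > λ ⇔ c > λ/μ.
λ/μ = 65.85/13.61 = 4.8384
Minimum integer c = ⌊4.8384⌋ + 1 = 5
Check: 5·13.61 = 68.05 > 65.85, while 4·13.61 = 54.44 ≤ 65.85

Final: 5 servers


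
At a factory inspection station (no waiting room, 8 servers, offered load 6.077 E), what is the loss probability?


B(c,a) = (a^c/c!) / Σ_{k=0}^{c} a^k/k!
a^8/8! = 46.131053
Σ terms (k=0..8): 1.00000 + 6.07700 + 18.46496 + 37.40386 + 56.82582 + 69.06610 + 69.95245 + 60.72872 + 46.13105 = 365.649967
B = 46.131053/365.649967 = 0.126162

Final: 0.126162


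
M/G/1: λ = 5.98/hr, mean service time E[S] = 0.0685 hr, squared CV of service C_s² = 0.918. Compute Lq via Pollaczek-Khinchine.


ρ = λ·E[S] = 5.98·0.0685 = 0.4096
Lq = ρ²(1+C_s²)/(2(1−ρ)) = 0.1678·(1+0.918)/(2·0.5904)
= 0.1678·1.9180/1.1807 = 0.27257

Final: 0.27257


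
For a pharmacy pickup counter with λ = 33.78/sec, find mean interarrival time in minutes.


Mean interarrival time = 1/λ = 1/33.78 second = 0.02960 second
In minutes: 0.02960 × 0.0166667 = 0.0004934 min

Final: 0.0004934 min


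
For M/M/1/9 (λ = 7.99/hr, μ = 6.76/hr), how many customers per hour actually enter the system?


ρ = 1.1820; P_K = (1−ρ)ρ^9/(1−ρ^10) = 0.189568
λ_eff = λ(1 − P_K) = 7.99·(1 − 0.189568) = 7.99·0.810432 = 6.4753 /hr

Final: 6.4753 /hr


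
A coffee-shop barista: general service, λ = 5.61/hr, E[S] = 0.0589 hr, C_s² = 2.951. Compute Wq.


ρ = λ·E[S] = 5.61·0.0589 = 0.3304
E[S²] = E[S]²(1+C_s²) = 0.0589²·(1+2.951) = 0.013707
Wq = λ·E[S²]/(2(1−ρ)) = 5.61·0.013707/(2·0.6696) = 0.05742 hr

Final: 0.05742 hr


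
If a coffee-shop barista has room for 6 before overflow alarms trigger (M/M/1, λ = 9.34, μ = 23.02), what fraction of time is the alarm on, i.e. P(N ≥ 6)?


ρ = 9.34/23.02 = 0.4057
P(N ≥ n) = ρ^n = 0.4057^6 = 0.004461

Final: 0.004461


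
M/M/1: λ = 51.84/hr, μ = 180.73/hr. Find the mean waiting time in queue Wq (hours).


ρ = 51.84/180.73 = 0.2868
Wq = ρ/(μ−λ) = 0.2868/(180.73 − 51.84) = 0.2868/128.89 = 0.002225 hr

Final: 0.002225 hr


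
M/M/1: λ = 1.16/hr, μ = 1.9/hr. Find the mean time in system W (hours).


W = 1/(μ−λ) = 1/(1.9 − 1.16) = 1/0.7400 = 1.3514 hr

Final: 1.3514 hr


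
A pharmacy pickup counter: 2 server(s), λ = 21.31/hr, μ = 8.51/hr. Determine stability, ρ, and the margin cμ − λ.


Total capacity cμ = 2·8.51 = 17.02/hr
ρ = λ/(cμ) = 21.31/17.02 = 1.2521
Stable ⇔ ρ < 1: NO
Spare capacity = cμ − λ = 17.02 − 21.31 = -4.29/hr

Final: ρ = 1.2521; unstable; margin = -4.29/hr


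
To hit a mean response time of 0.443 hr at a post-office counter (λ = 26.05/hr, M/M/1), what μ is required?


W = 1/(μ−λ) ⇒ μ − λ = 1/W = 1/0.443 = 2.2573
μ = λ + 1/W = 26.05 + 2.2573 = 28.3073 per hr

Final: 28.3073 /hr


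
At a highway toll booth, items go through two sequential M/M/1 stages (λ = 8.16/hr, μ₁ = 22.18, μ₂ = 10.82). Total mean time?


Each node sees arrival rate λ = 8.16/hr (tandem ⇒ throughput preserved).
W₁ = 1/(μ₁−λ) = 1/(22.18−8.16) = 0.07133 hr
W₂ = 1/(μ₂−λ) = 1/(10.82−8.16) = 0.37594 hr
W_total = W₁ + W₂ = 0.07133 + 0.37594 = 0.44727 hr

Final: 0.44727 hr


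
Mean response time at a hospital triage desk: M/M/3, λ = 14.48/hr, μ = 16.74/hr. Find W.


a = 0.8650; ρ = 0.2883; P₀ = 0.418293
Lq = P₀·a^c·ρ/(c!(1−ρ)²) = 0.02569
Wq = Lq/λ = 0.02569/14.48 = 0.001774 hr
W = Wq + 1/μ = 0.001774 + 0.05974 = 0.06151 hr

Final: 0.06151 hr


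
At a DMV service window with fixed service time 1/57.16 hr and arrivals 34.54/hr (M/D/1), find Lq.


ρ = 34.54/57.16 = 0.6043
M/D/1: Lq = ρ²/(2(1−ρ)) = 0.3651/(2·0.3957) = 0.46135

Final: 0.46135


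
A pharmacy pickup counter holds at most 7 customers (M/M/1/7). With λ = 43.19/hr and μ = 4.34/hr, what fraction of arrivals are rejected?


ρ = λ/μ = 43.19/4.34 = 9.9516
P_K = (1−ρ)ρ^K/(1−ρ^(K+1)) = (-8.9516·9666167.616030)/(1 − 96193958.372430)
= -86527790.756400/-96193957.372430 = 0.899514

Final: 0.899514


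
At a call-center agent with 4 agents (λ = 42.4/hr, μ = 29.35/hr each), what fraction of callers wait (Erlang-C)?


a = λ/μ = 1.4446; ρ = a/4 = 0.3612
P₀ = 0.233936 (from M/M/c formula)
C(c,a) = [a^c/(c!(1−ρ))]·P₀ = [4.35543/(24·0.6388)]·0.233936
= 0.28407·0.233936 = 0.066454

Final: 0.066454


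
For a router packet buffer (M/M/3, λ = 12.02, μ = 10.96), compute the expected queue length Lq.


a = λ/μ = 1.0967; ρ = a/3 = 0.3656
P₀ = 0.328446
Lq = P₀·a^c·ρ / (c!·(1−ρ)²) = 0.328446·1.31911·0.3656/(6·0.40250)
= 0.06558

Final: 0.06558


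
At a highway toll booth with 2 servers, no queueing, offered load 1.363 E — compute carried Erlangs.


B(2,1.363) = 0.282174 (Erlang-B)
Carried load = a(1 − B) = 1.363·(1 − 0.282174) = 1.363·0.717826 = 0.9784 E

Final: 0.9784 Erlangs


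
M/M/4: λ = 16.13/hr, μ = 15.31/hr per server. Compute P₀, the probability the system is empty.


a = λ/μ = 16.13/15.31 = 1.0536; ρ = a/c = 0.2634
Σ_{k=0}^{3} a^k/k! (terms k=0..3) = 1.00000 + 1.05356 + 0.55499 + 0.19491 = 2.80346
Tail: a^4/(4!(1−ρ)) = 1.23207/(24·0.7366) = 0.06969
P₀ = 1/(2.80346 + 0.06969) = 1/2.87315 = 0.348050

Final: 0.348050


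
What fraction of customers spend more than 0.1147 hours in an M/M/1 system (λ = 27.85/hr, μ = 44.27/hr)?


W ~ Exponential(μ−λ) for M/M/1.
μ − λ = 44.27 − 27.85 = 16.4200
P(W > t) = e^{−(μ−λ)t} = e^{−1.8834} = 0.152076

Final: 0.152076


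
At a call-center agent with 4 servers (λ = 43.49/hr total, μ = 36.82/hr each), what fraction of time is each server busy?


ρ = λ/(cμ) = 43.49/(4·36.82) = 43.49/147.28 = 0.2953

Final: 0.2953


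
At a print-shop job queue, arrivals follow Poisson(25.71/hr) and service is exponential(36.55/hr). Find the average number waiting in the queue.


ρ = 25.71/36.55 = 0.7034
Lq = ρ²/(1−ρ) = 0.4948/0.2966 = 1.6684

Final: 1.6684


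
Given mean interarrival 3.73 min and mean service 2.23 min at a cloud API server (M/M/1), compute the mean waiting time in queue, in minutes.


λ = 60/3.73 = 16.0858 /hr
μ = 60/2.23 = 26.9058 /hr
ρ = λ/μ = 16.0858/26.9058 = 0.5979
Wq = ρ/(μ−λ) = 0.5979/(26.9058−16.0858) = 0.05525 hr
In minutes: 0.05525·60 = 3.315 min

Final: 3.315 min


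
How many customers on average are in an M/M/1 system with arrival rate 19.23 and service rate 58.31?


ρ = λ/μ = 19.23/58.31 = 0.3298
L = ρ/(1−ρ) = 0.3298/(1 − 0.3298) = 0.3298/0.6702 = 0.4921

Final: 0.4921


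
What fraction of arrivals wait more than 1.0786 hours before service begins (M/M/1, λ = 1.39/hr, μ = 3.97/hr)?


ρ = 1.39/3.97 = 0.3501
P(Wq > t) = ρ·e^{−(μ−λ)t} = 0.3501·e^{−2.7828}
= 0.3501·0.061866 = 0.021661

Final: 0.021661


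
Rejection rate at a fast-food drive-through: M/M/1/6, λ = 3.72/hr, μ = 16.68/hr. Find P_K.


ρ = λ/μ = 3.72/16.68 = 0.2230
P_K = (1−ρ)ρ^K/(1−ρ^(K+1)) = (0.7770·0.0001230)/(1 − 0.00002744)
= 0.00009561/0.999973 = 0.00009561

Final: 0.00009561


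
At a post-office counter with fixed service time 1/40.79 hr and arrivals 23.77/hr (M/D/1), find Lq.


ρ = 23.77/40.79 = 0.5827
M/D/1: Lq = ρ²/(2(1−ρ)) = 0.3396/(2·0.4173) = 0.40693

Final: 0.40693


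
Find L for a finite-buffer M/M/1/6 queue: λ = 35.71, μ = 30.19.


ρ = 35.71/30.19 = 1.1828
L = ρ[1 − (K+1)ρ^K + Kρ^(K+1)] / [(1−ρ)(1−ρ^(K+1))]
Numerator: 1.1828·(1 − 7·2.738801 + 6·3.239568) = 1.497249
Denominator: (-0.1828)·(-2.239568) = 0.409487
L = 1.497249/0.409487 = 3.6564

Final: 3.6564


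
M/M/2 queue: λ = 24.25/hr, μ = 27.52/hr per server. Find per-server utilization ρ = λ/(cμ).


ρ = λ/(cμ) = 24.25/(2·27.52) = 24.25/55.04 = 0.4406

Final: 0.4406


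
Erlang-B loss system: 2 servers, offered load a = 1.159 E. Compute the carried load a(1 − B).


B(2,1.159) = 0.237275 (Erlang-B)
Carried load = a(1 − B) = 1.159·(1 − 0.237275) = 1.159·0.762725 = 0.8840 E

Final: 0.8840 Erlangs


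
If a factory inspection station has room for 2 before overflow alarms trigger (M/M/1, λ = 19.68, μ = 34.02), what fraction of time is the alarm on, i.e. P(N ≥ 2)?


ρ = 19.68/34.02 = 0.5785
P(N ≥ n) = ρ^n = 0.5785^2 = 0.334643

Final: 0.334643


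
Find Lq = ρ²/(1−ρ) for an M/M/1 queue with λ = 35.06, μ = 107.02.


ρ = 35.06/107.02 = 0.3276
Lq = ρ²/(1−ρ) = 0.1073/0.6724 = 0.1596

Final: 0.1596


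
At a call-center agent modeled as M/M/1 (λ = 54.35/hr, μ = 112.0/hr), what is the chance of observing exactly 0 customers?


ρ = 54.35/112.0 = 0.4853
P_n = (1−ρ)·ρ^n = (1 − 0.4853)·0.4853^0 = 0.5147·1.000000 = 0.514732

Final: 0.514732


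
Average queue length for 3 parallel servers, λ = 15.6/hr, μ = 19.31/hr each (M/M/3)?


a = λ/μ = 0.8079; ρ = a/3 = 0.2693
P₀ = 0.443565
Lq = P₀·a^c·ρ / (c!·(1−ρ)²) = 0.443565·0.52726·0.2693/(6·0.53394)
= 0.01966

Final: 0.01966


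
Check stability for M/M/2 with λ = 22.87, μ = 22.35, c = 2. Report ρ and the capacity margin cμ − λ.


Total capacity cμ = 2·22.35 = 44.70/hr
ρ = λ/(cμ) = 22.87/44.70 = 0.5116
Stable ⇔ ρ < 1: YES
Spare capacity = cμ − λ = 44.70 − 22.87 = 21.83/hr

Final: ρ = 0.5116; stable; margin = 21.83/hr


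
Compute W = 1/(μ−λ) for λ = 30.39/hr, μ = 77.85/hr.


W = 1/(μ−λ) = 1/(77.85 − 30.39) = 1/47.46 = 0.02107 hr

Final: 0.02107 hr


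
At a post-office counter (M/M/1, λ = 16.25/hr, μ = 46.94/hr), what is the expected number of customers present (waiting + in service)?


ρ = λ/μ = 16.25/46.94 = 0.3462
L = ρ/(1−ρ) = 0.3462/(1 − 0.3462) = 0.3462/0.6538 = 0.5295

Final: 0.5295


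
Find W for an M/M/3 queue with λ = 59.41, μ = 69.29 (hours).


a = 0.8574; ρ = 0.2858; P₀ = 0.421570
Lq = P₀·a^c·ρ/(c!(1−ρ)²) = 0.02482
Wq = Lq/λ = 0.02482/59.41 = 0.0004177 hr
W = Wq + 1/μ = 0.0004177 + 0.01443 = 0.01485 hr

Final: 0.01485 hr


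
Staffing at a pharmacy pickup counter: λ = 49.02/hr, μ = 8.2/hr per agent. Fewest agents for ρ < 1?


Stability requires cμ > λ ⇔ c > λ/μ.
λ/μ = 49.02/8.2 = 5.9780
Minimum integer c = ⌊5.9780⌋ + 1 = 6
Check: 6·8.2 = 49.20 > 49.02, while 5·8.2 = 41.00 ≤ 49.02

Final: 6 servers


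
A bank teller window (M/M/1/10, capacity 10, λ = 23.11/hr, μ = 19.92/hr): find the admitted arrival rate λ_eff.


ρ = 1.1601; P_K = (1−ρ)ρ^10/(1−ρ^11) = 0.171506
λ_eff = λ(1 − P_K) = 23.11·(1 − 0.171506) = 23.11·0.828494 = 19.1465 /hr

Final: 19.1465 /hr


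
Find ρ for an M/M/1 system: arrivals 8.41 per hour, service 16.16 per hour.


ρ = λ/μ = 8.41/16.16 = 0.5204

Final: 0.5204


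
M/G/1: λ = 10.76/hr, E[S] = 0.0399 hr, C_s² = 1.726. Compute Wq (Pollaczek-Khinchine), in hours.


ρ = λ·E[S] = 10.76·0.0399 = 0.4293
E[S²] = E[S]²(1+C_s²) = 0.0399²·(1+1.726) = 0.004340
Wq = λ·E[S²]/(2(1−ρ)) = 10.76·0.004340/(2·0.5707) = 0.04091 hr

Final: 0.04091 hr


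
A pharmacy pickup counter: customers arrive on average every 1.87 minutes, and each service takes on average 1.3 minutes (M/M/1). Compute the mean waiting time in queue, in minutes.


λ = 60/1.87 = 32.0856 /hr
μ = 60/1.3 = 46.1538 /hr
ρ = λ/μ = 32.0856/46.1538 = 0.6952
Wq = ρ/(μ−λ) = 0.6952/(46.1538−32.0856) = 0.04942 hr
In minutes: 0.04942·60 = 2.965 min

Final: 2.965 min


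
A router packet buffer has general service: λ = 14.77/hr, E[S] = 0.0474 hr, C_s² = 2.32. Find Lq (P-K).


ρ = λ·E[S] = 14.77·0.0474 = 0.7001
Lq = ρ²(1+C_s²)/(2(1−ρ)) = 0.4901·(1+2.32)/(2·0.2999)
= 0.4901·3.3200/0.5998 = 2.71298

Final: 2.71298


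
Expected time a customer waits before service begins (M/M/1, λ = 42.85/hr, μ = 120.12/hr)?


ρ = 42.85/120.12 = 0.3567
Wq = ρ/(μ−λ) = 0.3567/(120.12 − 42.85) = 0.3567/77.27 = 0.004617 hr

Final: 0.004617 hr


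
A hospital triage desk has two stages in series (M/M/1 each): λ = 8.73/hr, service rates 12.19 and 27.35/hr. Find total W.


Each node sees arrival rate λ = 8.73/hr (tandem ⇒ throughput preserved).
W₁ = 1/(μ₁−λ) = 1/(12.19−8.73) = 0.28902 hr
W₂ = 1/(μ₂−λ) = 1/(27.35−8.73) = 0.05371 hr
W_total = W₁ + W₂ = 0.28902 + 0.05371 = 0.34272 hr

Final: 0.34272 hr


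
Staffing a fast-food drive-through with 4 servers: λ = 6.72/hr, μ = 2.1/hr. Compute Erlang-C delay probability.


a = λ/μ = 3.2000; ρ = a/4 = 0.8000
P₀ = 0.027303 (from M/M/c formula)
C(c,a) = [a^c/(c!(1−ρ))]·P₀ = [104.85760/(24·0.2000)]·0.027303
= 21.84533·0.027303 = 0.596432

Final: 0.596432


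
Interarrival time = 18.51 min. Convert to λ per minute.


λ = 1/(interarrival time) in consistent units.
1 minute = 1 min, so λ = 1/18.51 = 0.05402 per minute

Final: 0.05402 /min


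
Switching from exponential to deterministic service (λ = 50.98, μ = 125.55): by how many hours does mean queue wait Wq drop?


ρ = 50.98/125.55 = 0.4061
Wq(M/M/1) = ρ/(μ−λ) = 0.4061/74.57 = 0.005445 hr
Wq(M/D/1) = ρ/(2(μ−λ)) = 0.002723 hr
Savings = 0.005445 − 0.002723 = 0.002723 hr

Final: 0.002723 hr


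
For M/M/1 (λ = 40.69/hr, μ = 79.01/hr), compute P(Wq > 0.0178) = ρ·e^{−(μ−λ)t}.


ρ = 40.69/79.01 = 0.5150
P(Wq > t) = ρ·e^{−(μ−λ)t} = 0.5150·e^{−0.6821}
= 0.5150·0.505556 = 0.260361

Final: 0.260361


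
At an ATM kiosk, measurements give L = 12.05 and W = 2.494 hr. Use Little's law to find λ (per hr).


λ = L/W = 12.05/2.494 = 4.8316 /hr

Final: 4.8316 /hr


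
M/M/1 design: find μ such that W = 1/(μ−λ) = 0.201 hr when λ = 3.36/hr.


W = 1/(μ−λ) ⇒ μ − λ = 1/W = 1/0.201 = 4.9751
μ = λ + 1/W = 3.36 + 4.9751 = 8.3351 per hr

Final: 8.3351 /hr


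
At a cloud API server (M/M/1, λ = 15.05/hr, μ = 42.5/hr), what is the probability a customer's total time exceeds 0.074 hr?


W ~ Exponential(μ−λ) for M/M/1.
μ − λ = 42.5 − 15.05 = 27.4500
P(W > t) = e^{−(μ−λ)t} = e^{−2.0313} = 0.131165

Final: 0.131165


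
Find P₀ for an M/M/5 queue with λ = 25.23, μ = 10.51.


a = λ/μ = 25.23/10.51 = 2.4006; ρ = a/c = 0.4801
Σ_{k=0}^{4} a^k/k! (terms k=0..4) = 1.00000 + 2.40057 + 2.88137 + 2.30564 + 1.38372 = 9.97130
Tail: a^5/(5!(1−ρ)) = 79.72099/(120·0.5199) = 1.27786
P₀ = 1/(9.97130 + 1.27786) = 1/11.24916 = 0.088896

Final: 0.088896


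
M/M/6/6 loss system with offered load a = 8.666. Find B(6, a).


B(c,a) = (a^c/c!) / Σ_{k=0}^{c} a^k/k!
a^6/6! = 588.273942
Σ terms (k=0..6): 1.00000 + 8.66600 + 37.54978 + 108.46879 + 234.99764 + 407.29791 + 588.27394 = 1386.254057
B = 588.273942/1386.254057 = 0.424362

Final: 0.424362


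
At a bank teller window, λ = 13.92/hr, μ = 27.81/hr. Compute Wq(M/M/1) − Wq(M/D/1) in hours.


ρ = 13.92/27.81 = 0.5005
Wq(M/M/1) = ρ/(μ−λ) = 0.5005/13.89 = 0.03604 hr
Wq(M/D/1) = ρ/(2(μ−λ)) = 0.01802 hr
Savings = 0.03604 − 0.01802 = 0.01802 hr

Final: 0.01802 hr


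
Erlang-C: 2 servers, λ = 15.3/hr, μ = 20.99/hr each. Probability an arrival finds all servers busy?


a = λ/μ = 0.7289; ρ = a/2 = 0.3645
P₀ = 0.465782 (from M/M/c formula)
C(c,a) = [a^c/(c!(1−ρ))]·P₀ = [0.53132/(2·0.6355)]·0.465782
= 0.41801·0.465782 = 0.194701

Final: 0.194701


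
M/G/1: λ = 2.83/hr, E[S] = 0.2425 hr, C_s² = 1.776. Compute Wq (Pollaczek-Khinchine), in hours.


ρ = λ·E[S] = 2.83·0.2425 = 0.6863
E[S²] = E[S]²(1+C_s²) = 0.2425²·(1+1.776) = 0.163246
Wq = λ·E[S²]/(2(1−ρ)) = 2.83·0.163246/(2·0.3137) = 0.73629 hr

Final: 0.73629 hr


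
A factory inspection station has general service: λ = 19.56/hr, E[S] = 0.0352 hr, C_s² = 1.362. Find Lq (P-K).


ρ = λ·E[S] = 19.56·0.0352 = 0.6885
Lq = ρ²(1+C_s²)/(2(1−ρ)) = 0.4740·(1+1.362)/(2·0.3115)
= 0.4740·2.3620/0.6230 = 1.79735

Final: 1.79735


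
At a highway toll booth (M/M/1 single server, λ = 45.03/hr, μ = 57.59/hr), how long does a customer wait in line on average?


ρ = 45.03/57.59 = 0.7819
Wq = ρ/(μ−λ) = 0.7819/(57.59 − 45.03) = 0.7819/12.56 = 0.06225 hr

Final: 0.06225 hr


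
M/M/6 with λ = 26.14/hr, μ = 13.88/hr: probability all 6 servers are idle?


a = λ/μ = 26.14/13.88 = 1.8833; ρ = a/c = 0.3139
Σ_{k=0}^{5} a^k/k! (terms k=0..5) = 1.00000 + 1.88329 + 1.77338 + 1.11326 + 0.52415 + 0.19742 = 6.49150
Tail: a^6/(6!(1−ρ)) = 44.61662/(720·0.6861) = 0.09032
P₀ = 1/(6.49150 + 0.09032) = 1/6.58182 = 0.151934

Final: 0.151934


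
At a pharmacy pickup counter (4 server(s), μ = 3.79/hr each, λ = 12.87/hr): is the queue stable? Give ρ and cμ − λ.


Total capacity cμ = 4·3.79 = 15.16/hr
ρ = λ/(cμ) = 12.87/15.16 = 0.8489
Stable ⇔ ρ < 1: YES
Spare capacity = cμ − λ = 15.16 − 12.87 = 2.29/hr

Final: ρ = 0.8489; stable; margin = 2.29/hr


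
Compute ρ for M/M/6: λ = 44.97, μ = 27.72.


ρ = λ/(cμ) = 44.97/(6·27.72) = 44.97/166.32 = 0.2704

Final: 0.2704


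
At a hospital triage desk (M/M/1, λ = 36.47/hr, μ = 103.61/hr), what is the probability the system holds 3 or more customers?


ρ = 36.47/103.61 = 0.3520
P(N ≥ n) = ρ^n = 0.3520^3 = 0.043612

Final: 0.043612


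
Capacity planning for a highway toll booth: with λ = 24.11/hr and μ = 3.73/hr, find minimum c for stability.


Stability requires cμ > λ ⇔ c > λ/μ.
λ/μ = 24.11/3.73 = 6.4638
Minimum integer c = ⌊6.4638⌋ + 1 = 7
Check: 7·3.73 = 26.11 > 24.11, while 6·3.73 = 22.38 ≤ 24.11

Final: 7 servers


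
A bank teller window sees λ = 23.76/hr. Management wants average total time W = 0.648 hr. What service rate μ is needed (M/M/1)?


W = 1/(μ−λ) ⇒ μ − λ = 1/W = 1/0.648 = 1.5432
μ = λ + 1/W = 23.76 + 1.5432 = 25.3032 per hr

Final: 25.3032 /hr
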